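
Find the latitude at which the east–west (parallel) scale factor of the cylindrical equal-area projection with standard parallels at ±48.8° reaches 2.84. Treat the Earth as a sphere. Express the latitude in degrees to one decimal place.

76.6°

Cylindrical equal-area (φ₀ = 48.8°): h = cos φ / cos 48.8° along meridians, k = cos 48.8° / cos φ along parallels; h·k = 1.
k = cos φ₀ / cos φ = 2.84  ⇒  cos φ = cos 48.8° / 2.84 = 0.2319.
φ = arccos(0.2319) ≈ 76.6°.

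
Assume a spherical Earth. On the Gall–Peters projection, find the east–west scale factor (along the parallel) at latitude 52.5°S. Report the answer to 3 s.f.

1.16

The Gall–Peters projection is cylindrical equal-area with φ₀ = 45°. A cylindrical equal-area projection with standard parallel φ₀ has meridian scale h = cos φ / cos φ₀ and parallel scale k = cos φ₀ / cos φ (so areas are preserved, h·k = 1).
k = cos 45° / cos 52.5° = 0.7071/0.6088 = 1.162.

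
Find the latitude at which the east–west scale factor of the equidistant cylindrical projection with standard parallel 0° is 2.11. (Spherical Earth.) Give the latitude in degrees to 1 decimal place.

61.7°

Plate carrée: h = 1, k = sec φ along parallels.
sec φ = 2.11  ⇒  cos φ = 0.4739  ⇒  φ ≈ 61.7°.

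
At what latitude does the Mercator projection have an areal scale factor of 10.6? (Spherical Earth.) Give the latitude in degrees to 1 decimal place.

72.1°

Mercator areal scale is sec²φ.
sec²φ = 10.6  ⇒  cos²φ = 0.09434  ⇒  cos φ = 0.3071.
φ = arccos(0.3071) ≈ 72.1°.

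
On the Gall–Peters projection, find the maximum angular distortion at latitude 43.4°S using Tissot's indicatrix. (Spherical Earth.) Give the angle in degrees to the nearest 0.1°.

Gall–Peters is a cylindrical equal-area projection with standard parallels at ±45°. For cylindrical equal-area with standard parallel φ₀, h = cos φ / cos φ₀ and k = cos φ₀ / cos φ, so h·k = 1.
At 43.4°: h = 1.028, k = 0.9732; principal scales a = 1.028, b = 0.9732.
sin(ω/2) = (a − b)/(a + b) = 0.05433/2.001 = 0.02715, so ω = 2 arcsin(0.02715) ≈ 3.1°.

3.1°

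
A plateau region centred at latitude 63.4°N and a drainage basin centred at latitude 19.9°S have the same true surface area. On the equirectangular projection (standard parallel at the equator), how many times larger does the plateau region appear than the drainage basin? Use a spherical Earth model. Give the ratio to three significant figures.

For the equirectangular projection with φ₀ = 0 (plate carrée), h = 1 along meridians and k = sec φ along parallels.
Areal scale at 63.4°: h·k = 1.000 × 2.233 = 2.233.
Areal scale at 19.9°: h·k = 1.000 × 1.064 = 1.064.
Ratio = 2.233/1.064 ≈ 2.10.

2.10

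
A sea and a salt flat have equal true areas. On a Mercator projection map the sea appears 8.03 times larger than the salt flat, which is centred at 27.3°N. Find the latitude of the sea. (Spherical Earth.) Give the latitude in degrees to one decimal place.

For equal true areas on Mercator, apparent areas scale as sec²φ, so the ratio is cos²φ₂ / cos²φ₁.
cos²φ₂ / cos²φ₁ = 8.03  ⇒  cos φ₁ = cos 27.3° / √8.03 = 0.8886/2.834 = 0.3136.
φ₁ = arccos(0.3136) ≈ 71.7°.

71.7°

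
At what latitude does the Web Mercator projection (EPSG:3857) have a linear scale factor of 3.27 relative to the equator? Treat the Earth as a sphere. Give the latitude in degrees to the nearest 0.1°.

72.2°

Mercator scale is k = sec φ = 1/cos φ.
1/cos φ = 3.27  ⇒  cos φ = 0.3058  ⇒  φ = arccos(0.3058) ≈ 72.2°.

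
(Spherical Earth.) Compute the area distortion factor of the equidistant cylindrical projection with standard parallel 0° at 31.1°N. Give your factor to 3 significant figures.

For the equirectangular projection with φ₀ = 0 (plate carrée), h = 1 along meridians and k = sec φ along parallels.
Areal scale = h·k = 1 × sec φ; at 31.1°, h = 1.000, k = 1.168, so h·k = 1.168.

1.17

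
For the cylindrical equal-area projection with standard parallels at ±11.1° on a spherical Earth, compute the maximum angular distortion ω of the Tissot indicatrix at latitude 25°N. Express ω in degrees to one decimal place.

9.1°

A cylindrical equal-area projection with standard parallel φ₀ has meridian scale h = cos φ / cos φ₀ and parallel scale k = cos φ₀ / cos φ (so areas are preserved, h·k = 1).
At 25°: h = 0.9236, k = 1.083; principal scales a = 1.083, b = 0.9236.
sin(ω/2) = (a − b)/(a + b) = 0.1592/2.006 = 0.07932, so ω = 2 arcsin(0.07932) ≈ 9.1°.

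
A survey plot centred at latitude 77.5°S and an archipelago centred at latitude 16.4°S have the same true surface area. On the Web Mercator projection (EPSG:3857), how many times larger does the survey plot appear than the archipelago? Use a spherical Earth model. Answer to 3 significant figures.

19.6

Mercator areal scale is sec²φ.
At 77.5°: sec²(77.5°) = 1/0.2164² = 21.35.
At 16.4°: sec²(16.4°) = 1/0.9593² = 1.087.
Ratio = 21.35/1.087 = cos²(16.4°)/cos²(77.5°) ≈ 19.6.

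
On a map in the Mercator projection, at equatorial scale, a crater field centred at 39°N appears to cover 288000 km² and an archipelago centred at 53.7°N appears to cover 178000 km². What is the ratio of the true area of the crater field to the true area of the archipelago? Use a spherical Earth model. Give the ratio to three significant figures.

2.79

Mercator's areal exaggeration is sec²φ; hence true area = (apparent area) · cos²φ.
True area of crater field: 288000 × cos²(39°) = 288000 × 0.6040 = 173900 km².
True area of archipelago: 178000 × cos²(53.7°) = 178000 × 0.3505 = 62390 km².
Ratio = 173900 / 62390 ≈ 2.79.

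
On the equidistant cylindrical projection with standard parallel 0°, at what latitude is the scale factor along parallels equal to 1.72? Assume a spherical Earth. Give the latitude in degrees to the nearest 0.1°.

54.5°

Plate carrée: h = 1, k = sec φ along parallels.
sec φ = 1.72  ⇒  cos φ = 0.5814  ⇒  φ ≈ 54.5°.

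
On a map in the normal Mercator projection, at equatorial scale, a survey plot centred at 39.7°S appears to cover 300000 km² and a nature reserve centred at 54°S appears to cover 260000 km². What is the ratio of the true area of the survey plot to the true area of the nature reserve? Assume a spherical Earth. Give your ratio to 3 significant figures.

Since Mercator area scale is 1/cos²φ, the true area equals the apparent area multiplied by cos²φ.
True area of survey plot: 300000 × cos²(39.7°) = 300000 × 0.5920 = 177600 km².
True area of nature reserve: 260000 × cos²(54°) = 260000 × 0.3455 = 89830 km².
Ratio = 177600 / 89830 ≈ 1.98.

1.98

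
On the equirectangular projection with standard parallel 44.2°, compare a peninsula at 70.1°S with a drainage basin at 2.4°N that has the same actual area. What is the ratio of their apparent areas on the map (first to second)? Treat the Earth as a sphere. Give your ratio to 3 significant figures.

In the equirectangular projection with standard parallel φ₀ = 44.2° (x = Rλ cos φ₀, y = Rφ), meridians are true-scale (h = 1) and the parallel scale is k = cos φ₀ / cos φ.
Areal scale at 70.1°: h·k = 1.000 × 2.106 = 2.106.
Areal scale at 2.4°: h·k = 1.000 × 0.7175 = 0.7175.
Ratio = 2.106/0.7175 ≈ 2.94.

2.94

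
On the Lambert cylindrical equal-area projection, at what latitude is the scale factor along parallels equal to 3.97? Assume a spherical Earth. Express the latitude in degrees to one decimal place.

The Lambert cylindrical equal-area projection is the cylindrical equal-area projection with its standard parallel at the equator (φ₀ = 0). A cylindrical equal-area projection with standard parallel φ₀ has meridian scale h = cos φ / cos φ₀ and parallel scale k = cos φ₀ / cos φ (so areas are preserved, h·k = 1).
k = cos φ₀ / cos φ = 3.97  ⇒  cos φ = cos 0° / 3.97 = 0.2519.
φ = arccos(0.2519) ≈ 75.4°.

75.4°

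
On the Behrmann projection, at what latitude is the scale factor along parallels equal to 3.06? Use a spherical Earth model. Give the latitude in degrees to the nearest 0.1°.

Behrmann is a cylindrical equal-area projection with standard parallels at ±30°. A cylindrical equal-area projection with standard parallel φ₀ has meridian scale h = cos φ / cos φ₀ and parallel scale k = cos φ₀ / cos φ (so areas are preserved, h·k = 1).
k = cos φ₀ / cos φ = 3.06  ⇒  cos φ = cos 30° / 3.06 = 0.2830.
φ = arccos(0.2830) ≈ 73.6°.

73.6°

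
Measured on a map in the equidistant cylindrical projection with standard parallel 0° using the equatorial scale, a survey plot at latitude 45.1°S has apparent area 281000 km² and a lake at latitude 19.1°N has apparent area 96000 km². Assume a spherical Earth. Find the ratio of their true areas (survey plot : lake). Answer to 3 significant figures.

2.19

On the plate carrée, areal scale = h·k = 1 × sec φ, so true area = apparent × cos φ.
True area of survey plot: 281000 × cos(45.1°) = 281000 × 0.7059 = 198300 km².
True area of lake: 96000 × cos(19.1°) = 96000 × 0.9449 = 90720 km².
Ratio = 198300 / 90720 ≈ 2.19.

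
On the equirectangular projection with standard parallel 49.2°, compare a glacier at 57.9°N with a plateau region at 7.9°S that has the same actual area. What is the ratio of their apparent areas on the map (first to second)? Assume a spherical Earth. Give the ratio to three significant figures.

1.86

The equidistant cylindrical projection with φ₀ = 49.2° has h = 1 (meridians true) and k = cos φ₀ / cos φ along parallels.
Areal scale at 57.9°: h·k = 1.000 × 1.230 = 1.230.
Areal scale at 7.9°: h·k = 1.000 × 0.6597 = 0.6597.
Ratio = 1.230/0.6597 ≈ 1.86.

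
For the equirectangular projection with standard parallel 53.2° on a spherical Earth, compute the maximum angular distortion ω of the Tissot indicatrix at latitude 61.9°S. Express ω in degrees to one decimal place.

With standard parallel φ₀ = 53.2°, the equirectangular projection gives x = Rλ cos φ₀, y = Rφ, so h = 1 and k = cos 53.2° / cos φ.
At 61.9°: h = 1.000, k = 1.272; principal scales a = 1.272, b = 1.000.
sin(ω/2) = (a − b)/(a + b) = 0.2718/2.272 = 0.1196, so ω = 2 arcsin(0.1196) ≈ 13.7°.

13.7°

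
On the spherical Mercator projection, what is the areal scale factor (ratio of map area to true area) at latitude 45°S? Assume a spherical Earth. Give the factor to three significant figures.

2.00

For Mercator, h = k = sec φ (a conformal cylindrical projection has a single point scale, 1/cos φ).
Areal scale = k² = sec²φ = 1/cos²(45°) = 1/0.7071² = 2.000.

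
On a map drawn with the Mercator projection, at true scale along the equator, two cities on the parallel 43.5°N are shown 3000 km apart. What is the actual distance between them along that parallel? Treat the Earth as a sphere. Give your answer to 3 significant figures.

2180 km

The Mercator projection is conformal; its linear scale factor is the same in every direction and equals sec φ = 1/cos φ.
Along the parallel at 43.5°, map distances are exaggerated by k = sec 43.5° = 1.379.
True distance = 3000 / 1.379 = 3000 × cos 43.5° ≈ 2180 km.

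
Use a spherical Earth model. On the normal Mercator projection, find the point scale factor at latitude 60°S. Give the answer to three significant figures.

2.00

Mercator is conformal, so the point scale is isotropic: h = k = sec φ = 1/cos φ.
k = 1/cos 60° = 1/0.5000 = 2.000.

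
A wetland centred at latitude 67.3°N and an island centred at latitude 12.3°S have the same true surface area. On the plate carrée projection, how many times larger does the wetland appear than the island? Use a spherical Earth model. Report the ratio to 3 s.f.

For the equirectangular projection with φ₀ = 0 (plate carrée), h = 1 along meridians and k = sec φ along parallels.
Areal scale at 67.3°: h·k = 1.000 × 2.591 = 2.591.
Areal scale at 12.3°: h·k = 1.000 × 1.023 = 1.023.
Ratio = 2.591/1.023 ≈ 2.53.

2.53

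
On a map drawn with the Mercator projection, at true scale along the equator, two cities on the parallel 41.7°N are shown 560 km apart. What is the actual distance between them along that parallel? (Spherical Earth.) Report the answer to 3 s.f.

418 km

Mercator is conformal, so the point scale is isotropic: h = k = sec φ = 1/cos φ.
Along the parallel at 41.7°, map distances are exaggerated by k = sec 41.7° = 1.339.
True distance = 560 / 1.339 = 560 × cos 41.7° ≈ 418 km.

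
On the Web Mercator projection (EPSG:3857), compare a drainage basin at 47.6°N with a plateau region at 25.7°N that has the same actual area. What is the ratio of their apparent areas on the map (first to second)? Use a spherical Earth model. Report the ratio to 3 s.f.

Mercator areal scale is sec²φ.
At 47.6°: sec²(47.6°) = 1/0.6743² = 2.199.
At 25.7°: sec²(25.7°) = 1/0.9011² = 1.232.
Ratio = 2.199/1.232 = cos²(25.7°)/cos²(47.6°) ≈ 1.79.

1.79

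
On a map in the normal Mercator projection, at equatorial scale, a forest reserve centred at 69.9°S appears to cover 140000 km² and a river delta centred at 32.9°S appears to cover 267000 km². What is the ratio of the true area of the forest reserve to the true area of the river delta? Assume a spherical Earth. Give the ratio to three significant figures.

On Mercator the areal scale is sec²φ, so true area = apparent × cos²φ.
True area of forest reserve: 140000 × cos²(69.9°) = 140000 × 0.1181 = 16530 km².
True area of river delta: 267000 × cos²(32.9°) = 267000 × 0.7050 = 188200 km².
Ratio = 16530 / 188200 ≈ 0.0878.

0.0878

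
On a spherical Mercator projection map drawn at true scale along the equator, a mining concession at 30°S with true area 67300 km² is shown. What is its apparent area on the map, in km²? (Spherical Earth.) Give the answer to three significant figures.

Mercator is conformal, so the point scale is isotropic: h = k = sec φ = 1/cos φ.
Areal scale = k² = sec²φ = 1/cos²(30°) = 1/0.8660² = 1.333.
Apparent area = 67300 × 1.333 ≈ 89700 km².

89700 km²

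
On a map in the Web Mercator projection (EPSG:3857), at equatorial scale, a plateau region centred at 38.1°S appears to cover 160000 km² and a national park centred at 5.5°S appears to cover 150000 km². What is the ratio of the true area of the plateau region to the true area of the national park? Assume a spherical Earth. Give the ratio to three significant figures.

0.667

Mercator's areal exaggeration is sec²φ; hence true area = (apparent area) · cos²φ.
True area of plateau region: 160000 × cos²(38.1°) = 160000 × 0.6193 = 99080 km².
True area of national park: 150000 × cos²(5.5°) = 150000 × 0.9908 = 148600 km².
Ratio = 99080 / 148600 ≈ 0.667.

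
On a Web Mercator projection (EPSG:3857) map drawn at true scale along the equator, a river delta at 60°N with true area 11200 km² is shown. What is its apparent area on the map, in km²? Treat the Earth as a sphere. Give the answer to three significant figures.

44800 km²

Mercator is conformal, so the point scale is isotropic: h = k = sec φ = 1/cos φ.
Areal scale = k² = sec²φ = 1/cos²(60°) = 1/0.5000² = 4.000.
Apparent area = 11200 × 4.000 ≈ 44800 km².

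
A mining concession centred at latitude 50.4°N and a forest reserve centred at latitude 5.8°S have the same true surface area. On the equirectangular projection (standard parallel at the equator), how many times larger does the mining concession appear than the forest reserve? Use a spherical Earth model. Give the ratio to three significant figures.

In the plate carrée (x = Rλ, y = Rφ), meridians are true-scale (h = 1) and parallels are stretched by k = sec φ.
Areal scale at 50.4°: h·k = 1.000 × 1.569 = 1.569.
Areal scale at 5.8°: h·k = 1.000 × 1.005 = 1.005.
Ratio = 1.569/1.005 ≈ 1.56.

1.56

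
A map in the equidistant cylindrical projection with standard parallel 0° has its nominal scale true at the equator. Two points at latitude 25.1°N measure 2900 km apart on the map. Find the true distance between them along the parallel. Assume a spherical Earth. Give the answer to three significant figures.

For the equirectangular projection with φ₀ = 0 (plate carrée), h = 1 along meridians and k = sec φ along parallels.
Along the parallel at 25.1°, map distances are exaggerated by k = sec 25.1° = 1.104.
True distance = 2900 / 1.104 = 2900 × cos 25.1° ≈ 2630 km.

2630 km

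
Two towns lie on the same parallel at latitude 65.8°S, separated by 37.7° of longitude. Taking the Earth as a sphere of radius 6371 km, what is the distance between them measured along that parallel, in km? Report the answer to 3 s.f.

1720 km

Arc length along a parallel = R cos φ · Δλ (with Δλ in radians).
= 6371 × cos 65.8° × (37.7° × π/180) = 6371 × 0.4099 × 0.6580 ≈ 1720 km.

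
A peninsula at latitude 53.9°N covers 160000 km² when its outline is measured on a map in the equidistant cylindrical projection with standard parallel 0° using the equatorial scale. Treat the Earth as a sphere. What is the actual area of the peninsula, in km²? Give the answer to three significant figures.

For the equirectangular projection with φ₀ = 0 (plate carrée), h = 1 along meridians and k = sec φ along parallels.
Areal scale = h·k = 1 × sec φ; at 53.9°, h = 1.000, k = 1.697, so h·k = 1.697.
True area = apparent / (areal scale) = 160000 / 1.697 ≈ 94300 km².

94300 km²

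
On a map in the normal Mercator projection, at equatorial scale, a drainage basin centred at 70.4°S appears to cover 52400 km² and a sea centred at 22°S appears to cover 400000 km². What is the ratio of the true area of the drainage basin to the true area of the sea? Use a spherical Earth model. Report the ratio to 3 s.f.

0.0171

Since Mercator area scale is 1/cos²φ, the true area equals the apparent area multiplied by cos²φ.
True area of drainage basin: 52400 × cos²(70.4°) = 52400 × 0.1125 = 5896 km².
True area of sea: 400000 × cos²(22°) = 400000 × 0.8597 = 343900 km².
Ratio = 5896 / 343900 ≈ 0.0171.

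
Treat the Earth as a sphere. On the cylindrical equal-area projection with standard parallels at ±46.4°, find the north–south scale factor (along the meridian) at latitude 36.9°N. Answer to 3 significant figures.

Cylindrical equal-area (φ₀ = 46.4°): h = cos φ / cos 46.4° along meridians, k = cos 46.4° / cos φ along parallels; h·k = 1.
h = cos 36.9° / cos 46.4° = 0.7997/0.6896 = 1.160.

1.16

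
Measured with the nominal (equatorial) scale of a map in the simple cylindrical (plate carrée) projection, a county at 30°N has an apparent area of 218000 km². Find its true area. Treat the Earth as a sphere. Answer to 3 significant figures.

189000 km²

For the equirectangular projection with φ₀ = 0 (plate carrée), h = 1 along meridians and k = sec φ along parallels.
Areal scale = h·k = 1 × sec φ; at 30°, h = 1.000, k = 1.155, so h·k = 1.155.
True area = apparent / (areal scale) = 218000 / 1.155 ≈ 189000 km².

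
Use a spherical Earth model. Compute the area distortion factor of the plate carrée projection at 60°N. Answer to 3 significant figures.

Plate carrée maps x = Rλ, y = Rφ. The meridian scale is h = 1 and the parallel scale is k = 1/cos φ = sec φ.
Areal scale = h·k = 1 × sec φ; at 60°, h = 1.000, k = 2.000, so h·k = 2.000.

2.00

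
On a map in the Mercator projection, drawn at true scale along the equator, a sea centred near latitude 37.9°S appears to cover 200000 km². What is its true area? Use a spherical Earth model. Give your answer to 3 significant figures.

125000 km²

The Mercator projection is conformal; its linear scale factor is the same in every direction and equals sec φ = 1/cos φ.
Areal scale = k² = sec²φ = 1/cos²(37.9°) = 1/0.7891² = 1.606.
True area = apparent / (areal scale) = 200000 / 1.606 ≈ 125000 km².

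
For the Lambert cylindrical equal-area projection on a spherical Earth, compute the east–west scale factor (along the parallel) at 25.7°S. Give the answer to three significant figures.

The Lambert cylindrical equal-area projection is the cylindrical equal-area projection with its standard parallel at the equator (φ₀ = 0). Cylindrical equal-area (φ₀ = 0°): h = cos φ / cos 0° along meridians, k = cos 0° / cos φ along parallels; h·k = 1.
k = cos 0° / cos 25.7° = 1.000/0.9011 = 1.110.

1.11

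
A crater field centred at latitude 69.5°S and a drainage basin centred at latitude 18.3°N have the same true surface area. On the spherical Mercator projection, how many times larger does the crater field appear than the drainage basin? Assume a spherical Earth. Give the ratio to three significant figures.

Mercator areal scale is sec²φ.
At 69.5°: sec²(69.5°) = 1/0.3502² = 8.154.
At 18.3°: sec²(18.3°) = 1/0.9494² = 1.109.
Ratio = 8.154/1.109 = cos²(18.3°)/cos²(69.5°) ≈ 7.35.

7.35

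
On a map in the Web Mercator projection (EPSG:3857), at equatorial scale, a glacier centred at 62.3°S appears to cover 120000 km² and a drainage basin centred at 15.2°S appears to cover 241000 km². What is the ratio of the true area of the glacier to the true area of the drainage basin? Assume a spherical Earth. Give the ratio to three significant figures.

0.116

On Mercator the areal scale is sec²φ, so true area = apparent × cos²φ.
True area of glacier: 120000 × cos²(62.3°) = 120000 × 0.2161 = 25930 km².
True area of drainage basin: 241000 × cos²(15.2°) = 241000 × 0.9313 = 224400 km².
Ratio = 25930 / 224400 ≈ 0.116.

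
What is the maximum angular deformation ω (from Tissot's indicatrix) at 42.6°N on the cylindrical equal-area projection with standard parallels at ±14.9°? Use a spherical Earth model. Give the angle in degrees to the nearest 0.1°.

30.8°

Cylindrical equal-area (φ₀ = 14.9°): h = cos φ / cos 14.9° along meridians, k = cos 14.9° / cos φ along parallels; h·k = 1.
At 42.6°: h = 0.7617, k = 1.313; principal scales a = 1.313, b = 0.7617.
sin(ω/2) = (a − b)/(a + b) = 0.5511/2.075 = 0.2657, so ω = 2 arcsin(0.2657) ≈ 30.8°.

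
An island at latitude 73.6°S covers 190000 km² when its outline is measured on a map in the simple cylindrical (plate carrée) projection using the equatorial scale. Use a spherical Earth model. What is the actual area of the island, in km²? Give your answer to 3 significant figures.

53600 km²

Plate carrée maps x = Rλ, y = Rφ. The meridian scale is h = 1 and the parallel scale is k = 1/cos φ = sec φ.
Areal scale = h·k = 1 × sec φ; at 73.6°, h = 1.000, k = 3.542, so h·k = 3.542.
True area = apparent / (areal scale) = 190000 / 3.542 ≈ 53600 km².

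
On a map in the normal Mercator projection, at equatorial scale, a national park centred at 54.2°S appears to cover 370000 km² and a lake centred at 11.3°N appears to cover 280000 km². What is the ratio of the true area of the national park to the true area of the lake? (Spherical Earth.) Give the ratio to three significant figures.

Mercator's areal exaggeration is sec²φ; hence true area = (apparent area) · cos²φ.
True area of national park: 370000 × cos²(54.2°) = 370000 × 0.3422 = 126600 km².
True area of lake: 280000 × cos²(11.3°) = 280000 × 0.9616 = 269200 km².
Ratio = 126600 / 269200 ≈ 0.470.

0.470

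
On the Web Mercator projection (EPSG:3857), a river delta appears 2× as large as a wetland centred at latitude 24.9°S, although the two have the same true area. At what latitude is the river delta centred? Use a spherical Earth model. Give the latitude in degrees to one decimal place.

Mercator areal scale is sec²φ, so apparent-area ratio = sec²φ₁ / sec²φ₂ = cos²φ₂ / cos²φ₁.
cos²φ₂ / cos²φ₁ = 2  ⇒  cos φ₁ = cos 24.9° / √2 = 0.9070/1.414 = 0.6414.
φ₁ = arccos(0.6414) ≈ 50.1°.

50.1°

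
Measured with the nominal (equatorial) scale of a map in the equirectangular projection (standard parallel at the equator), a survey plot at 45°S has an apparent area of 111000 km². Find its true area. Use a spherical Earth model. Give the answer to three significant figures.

78500 km²

For the equirectangular projection with φ₀ = 0 (plate carrée), h = 1 along meridians and k = sec φ along parallels.
Areal scale = h·k = 1 × sec φ; at 45°, h = 1.000, k = 1.414, so h·k = 1.414.
True area = apparent / (areal scale) = 111000 / 1.414 ≈ 78500 km².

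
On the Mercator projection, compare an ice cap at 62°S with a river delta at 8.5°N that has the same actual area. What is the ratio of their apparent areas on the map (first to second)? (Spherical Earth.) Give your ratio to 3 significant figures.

Mercator is conformal with k = sec φ, so areal scale = k² = sec²φ.
At 62°: sec²(62°) = 1/0.4695² = 4.537.
At 8.5°: sec²(8.5°) = 1/0.9890² = 1.022.
Ratio = 4.537/1.022 = cos²(8.5°)/cos²(62°) ≈ 4.44.

4.44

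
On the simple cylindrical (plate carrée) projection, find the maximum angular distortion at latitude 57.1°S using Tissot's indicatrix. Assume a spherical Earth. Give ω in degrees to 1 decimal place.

34.4°

Plate carrée maps x = Rλ, y = Rφ. The meridian scale is h = 1 and the parallel scale is k = 1/cos φ = sec φ.
At 57.1°: h = 1.000, k = 1.841; principal scales a = 1.841, b = 1.000.
sin(ω/2) = (a − b)/(a + b) = 0.8410/2.841 = 0.2960, so ω = 2 arcsin(0.2960) ≈ 34.4°.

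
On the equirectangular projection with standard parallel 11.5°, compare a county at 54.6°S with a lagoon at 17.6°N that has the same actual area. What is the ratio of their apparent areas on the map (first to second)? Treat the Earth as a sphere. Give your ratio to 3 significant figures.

The equidistant cylindrical projection with φ₀ = 11.5° has h = 1 (meridians true) and k = cos φ₀ / cos φ along parallels.
Areal scale at 54.6°: h·k = 1.000 × 1.692 = 1.692.
Areal scale at 17.6°: h·k = 1.000 × 1.028 = 1.028.
Ratio = 1.692/1.028 ≈ 1.65.

1.65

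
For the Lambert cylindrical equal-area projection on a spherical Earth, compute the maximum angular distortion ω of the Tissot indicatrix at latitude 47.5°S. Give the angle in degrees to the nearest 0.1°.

43.8°

The Lambert cylindrical equal-area projection is the cylindrical equal-area projection with its standard parallel at the equator (φ₀ = 0). Cylindrical equal-area (φ₀ = 0°): h = cos φ / cos 0° along meridians, k = cos 0° / cos φ along parallels; h·k = 1.
At 47.5°: h = 0.6756, k = 1.480; principal scales a = 1.480, b = 0.6756.
sin(ω/2) = (a − b)/(a + b) = 0.8046/2.156 = 0.3732, so ω = 2 arcsin(0.3732) ≈ 43.8°.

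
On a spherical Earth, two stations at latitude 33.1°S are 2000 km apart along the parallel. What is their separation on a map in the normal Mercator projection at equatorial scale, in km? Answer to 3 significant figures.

For Mercator, h = k = sec φ (a conformal cylindrical projection has a single point scale, 1/cos φ).
Along the parallel, k = sec 33.1° = 1/0.8377 = 1.194.
Map distance = 2000 × 1.194 ≈ 2390 km.

2390 km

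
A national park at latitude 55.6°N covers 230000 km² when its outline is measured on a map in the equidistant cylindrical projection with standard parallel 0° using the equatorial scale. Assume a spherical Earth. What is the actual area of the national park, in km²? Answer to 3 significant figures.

130000 km²

For the equirectangular projection with φ₀ = 0 (plate carrée), h = 1 along meridians and k = sec φ along parallels.
Areal scale = h·k = 1 × sec φ; at 55.6°, h = 1.000, k = 1.770, so h·k = 1.770.
True area = apparent / (areal scale) = 230000 / 1.770 ≈ 130000 km².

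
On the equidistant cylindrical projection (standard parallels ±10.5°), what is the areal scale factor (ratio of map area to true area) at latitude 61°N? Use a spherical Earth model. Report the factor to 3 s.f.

The equidistant cylindrical projection with φ₀ = 10.5° has h = 1 (meridians true) and k = cos φ₀ / cos φ along parallels.
Areal scale = h·k = 1 × cos φ₀ / cos φ; at 61°, h = 1.000, k = 2.028, so h·k = 2.028.

2.03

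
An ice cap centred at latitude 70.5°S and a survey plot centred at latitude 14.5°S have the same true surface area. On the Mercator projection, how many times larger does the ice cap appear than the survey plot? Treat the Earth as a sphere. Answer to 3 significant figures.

8.41

Mercator is conformal with k = sec φ, so areal scale = k² = sec²φ.
At 70.5°: sec²(70.5°) = 1/0.3338² = 8.974.
At 14.5°: sec²(14.5°) = 1/0.9681² = 1.067.
Ratio = 8.974/1.067 = cos²(14.5°)/cos²(70.5°) ≈ 8.41.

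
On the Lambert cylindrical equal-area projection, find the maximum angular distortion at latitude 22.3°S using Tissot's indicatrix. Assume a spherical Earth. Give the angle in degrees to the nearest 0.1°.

8.9°

The Lambert cylindrical equal-area projection is the cylindrical equal-area projection with its standard parallel at the equator (φ₀ = 0). For cylindrical equal-area with standard parallel φ₀, h = cos φ / cos φ₀ and k = cos φ₀ / cos φ, so h·k = 1.
At 22.3°: h = 0.9252, k = 1.081; principal scales a = 1.081, b = 0.9252.
sin(ω/2) = (a − b)/(a + b) = 0.1556/2.006 = 0.07758, so ω = 2 arcsin(0.07758) ≈ 8.9°.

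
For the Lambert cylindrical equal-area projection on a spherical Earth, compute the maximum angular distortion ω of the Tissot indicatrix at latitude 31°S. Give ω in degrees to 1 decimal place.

The Lambert cylindrical equal-area projection is the cylindrical equal-area projection with its standard parallel at the equator (φ₀ = 0). A cylindrical equal-area projection with standard parallel φ₀ has meridian scale h = cos φ / cos φ₀ and parallel scale k = cos φ₀ / cos φ (so areas are preserved, h·k = 1).
At 31°: h = 0.8572, k = 1.167; principal scales a = 1.167, b = 0.8572.
sin(ω/2) = (a − b)/(a + b) = 0.3095/2.024 = 0.1529, so ω = 2 arcsin(0.1529) ≈ 17.6°.

17.6°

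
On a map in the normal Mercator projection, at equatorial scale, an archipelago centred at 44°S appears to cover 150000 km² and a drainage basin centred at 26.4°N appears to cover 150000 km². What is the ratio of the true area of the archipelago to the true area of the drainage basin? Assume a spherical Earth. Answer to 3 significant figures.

Since Mercator area scale is 1/cos²φ, the true area equals the apparent area multiplied by cos²φ.
True area of archipelago: 150000 × cos²(44°) = 150000 × 0.5174 = 77620 km².
True area of drainage basin: 150000 × cos²(26.4°) = 150000 × 0.8023 = 120300 km².
Ratio = 77620 / 120300 ≈ 0.645.

0.645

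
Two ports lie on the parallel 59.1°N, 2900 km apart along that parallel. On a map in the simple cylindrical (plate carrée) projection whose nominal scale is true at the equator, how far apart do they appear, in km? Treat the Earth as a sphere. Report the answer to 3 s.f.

5650 km

Plate carrée maps x = Rλ, y = Rφ. The meridian scale is h = 1 and the parallel scale is k = 1/cos φ = sec φ.
Along the parallel, k = sec 59.1° = 1/0.5135 = 1.947.
Map distance = 2900 × 1.947 ≈ 5650 km.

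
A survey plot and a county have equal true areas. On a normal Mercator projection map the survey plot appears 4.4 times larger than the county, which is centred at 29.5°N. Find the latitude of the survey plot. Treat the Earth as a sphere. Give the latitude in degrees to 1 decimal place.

Mercator areal scale is sec²φ, so apparent-area ratio = sec²φ₁ / sec²φ₂ = cos²φ₂ / cos²φ₁.
cos²φ₂ / cos²φ₁ = 4.4  ⇒  cos φ₁ = cos 29.5° / √4.4 = 0.8704/2.098 = 0.4149.
φ₁ = arccos(0.4149) ≈ 65.5°.

65.5°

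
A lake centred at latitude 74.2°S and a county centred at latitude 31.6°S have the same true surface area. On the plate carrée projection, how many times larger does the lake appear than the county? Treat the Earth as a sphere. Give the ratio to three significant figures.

In the plate carrée (x = Rλ, y = Rφ), meridians are true-scale (h = 1) and parallels are stretched by k = sec φ.
Areal scale at 74.2°: h·k = 1.000 × 3.673 = 3.673.
Areal scale at 31.6°: h·k = 1.000 × 1.174 = 1.174.
Ratio = 3.673/1.174 ≈ 3.13.

3.13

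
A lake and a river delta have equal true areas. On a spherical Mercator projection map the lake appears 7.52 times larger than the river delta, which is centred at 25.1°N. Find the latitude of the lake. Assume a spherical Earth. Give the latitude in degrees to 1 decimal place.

On Mercator, (apparent₁)/(apparent₂) = sec²φ₁ / sec²φ₂ when true areas are equal.
cos²φ₂ / cos²φ₁ = 7.52  ⇒  cos φ₁ = cos 25.1° / √7.52 = 0.9056/2.742 = 0.3302.
φ₁ = arccos(0.3302) ≈ 70.7°.

70.7°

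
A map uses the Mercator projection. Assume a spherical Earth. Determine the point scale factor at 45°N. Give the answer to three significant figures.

1.41

For Mercator, h = k = sec φ (a conformal cylindrical projection has a single point scale, 1/cos φ).
k = 1/cos 45° = 1/0.7071 = 1.414.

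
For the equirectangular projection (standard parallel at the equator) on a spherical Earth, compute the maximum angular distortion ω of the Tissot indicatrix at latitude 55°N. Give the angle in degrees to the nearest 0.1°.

For the equirectangular projection with φ₀ = 0 (plate carrée), h = 1 along meridians and k = sec φ along parallels.
At 55°: h = 1.000, k = 1.743; principal scales a = 1.743, b = 1.000.
sin(ω/2) = (a − b)/(a + b) = 0.7434/2.743 = 0.2710, so ω = 2 arcsin(0.2710) ≈ 31.4°.

31.4°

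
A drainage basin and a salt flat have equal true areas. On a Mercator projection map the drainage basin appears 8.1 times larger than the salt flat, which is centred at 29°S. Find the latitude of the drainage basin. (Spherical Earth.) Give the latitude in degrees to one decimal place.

Mercator areal scale is sec²φ, so apparent-area ratio = sec²φ₁ / sec²φ₂ = cos²φ₂ / cos²φ₁.
cos²φ₂ / cos²φ₁ = 8.1  ⇒  cos φ₁ = cos 29° / √8.1 = 0.8746/2.846 = 0.3073.
φ₁ = arccos(0.3073) ≈ 72.1°.

72.1°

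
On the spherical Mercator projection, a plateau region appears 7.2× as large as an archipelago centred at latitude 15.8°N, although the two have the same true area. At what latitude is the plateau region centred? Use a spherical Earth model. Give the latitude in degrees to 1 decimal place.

69.0°

Mercator areal scale is sec²φ, so apparent-area ratio = sec²φ₁ / sec²φ₂ = cos²φ₂ / cos²φ₁.
cos²φ₂ / cos²φ₁ = 7.2  ⇒  cos φ₁ = cos 15.8° / √7.2 = 0.9622/2.683 = 0.3586.
φ₁ = arccos(0.3586) ≈ 69.0°.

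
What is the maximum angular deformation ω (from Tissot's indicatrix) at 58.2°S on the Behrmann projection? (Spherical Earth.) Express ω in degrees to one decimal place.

54.7°

The Behrmann projection is cylindrical equal-area with φ₀ = 30°. For cylindrical equal-area with standard parallel φ₀, h = cos φ / cos φ₀ and k = cos φ₀ / cos φ, so h·k = 1.
At 58.2°: h = 0.6085, k = 1.643; principal scales a = 1.643, b = 0.6085.
sin(ω/2) = (a − b)/(a + b) = 1.035/2.252 = 0.4596, so ω = 2 arcsin(0.4596) ≈ 54.7°.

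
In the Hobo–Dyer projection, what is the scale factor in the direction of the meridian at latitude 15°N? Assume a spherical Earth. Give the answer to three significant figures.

1.22

The Hobo–Dyer projection is cylindrical equal-area with φ₀ = 37.5°. For cylindrical equal-area with standard parallel φ₀, h = cos φ / cos φ₀ and k = cos φ₀ / cos φ, so h·k = 1.
h = cos 15° / cos 37.5° = 0.9659/0.7934 = 1.218.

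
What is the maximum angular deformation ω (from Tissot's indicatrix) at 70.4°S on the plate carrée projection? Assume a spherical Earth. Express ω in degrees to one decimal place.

Plate carrée maps x = Rλ, y = Rφ. The meridian scale is h = 1 and the parallel scale is k = 1/cos φ = sec φ.
At 70.4°: h = 1.000, k = 2.981; principal scales a = 2.981, b = 1.000.
sin(ω/2) = (a − b)/(a + b) = 1.981/3.981 = 0.4976, so ω = 2 arcsin(0.4976) ≈ 59.7°.

59.7°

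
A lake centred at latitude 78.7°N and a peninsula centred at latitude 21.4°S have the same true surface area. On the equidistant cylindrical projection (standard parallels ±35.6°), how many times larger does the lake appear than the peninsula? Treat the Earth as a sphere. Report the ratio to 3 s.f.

With standard parallel φ₀ = 35.6°, the equirectangular projection gives x = Rλ cos φ₀, y = Rφ, so h = 1 and k = cos 35.6° / cos φ.
Areal scale at 78.7°: h·k = 1.000 × 4.150 = 4.150.
Areal scale at 21.4°: h·k = 1.000 × 0.8733 = 0.8733.
Ratio = 4.150/0.8733 ≈ 4.75.

4.75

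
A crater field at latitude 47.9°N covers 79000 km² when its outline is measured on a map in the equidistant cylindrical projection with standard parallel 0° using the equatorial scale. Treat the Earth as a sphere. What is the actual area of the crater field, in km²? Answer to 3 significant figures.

For the equirectangular projection with φ₀ = 0 (plate carrée), h = 1 along meridians and k = sec φ along parallels.
Areal scale = h·k = 1 × sec φ; at 47.9°, h = 1.000, k = 1.492, so h·k = 1.492.
True area = apparent / (areal scale) = 79000 / 1.492 ≈ 53000 km².

53000 km²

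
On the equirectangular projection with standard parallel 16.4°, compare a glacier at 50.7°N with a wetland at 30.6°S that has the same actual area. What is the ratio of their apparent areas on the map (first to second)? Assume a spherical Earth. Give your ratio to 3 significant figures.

In the equirectangular projection with standard parallel φ₀ = 16.4° (x = Rλ cos φ₀, y = Rφ), meridians are true-scale (h = 1) and the parallel scale is k = cos φ₀ / cos φ.
Areal scale at 50.7°: h·k = 1.000 × 1.515 = 1.515.
Areal scale at 30.6°: h·k = 1.000 × 1.115 = 1.115.
Ratio = 1.515/1.115 ≈ 1.36.

1.36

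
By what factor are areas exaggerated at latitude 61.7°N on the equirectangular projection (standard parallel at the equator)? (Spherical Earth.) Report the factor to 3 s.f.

2.11

Plate carrée maps x = Rλ, y = Rφ. The meridian scale is h = 1 and the parallel scale is k = 1/cos φ = sec φ.
Areal scale = h·k = 1 × sec φ; at 61.7°, h = 1.000, k = 2.109, so h·k = 2.109.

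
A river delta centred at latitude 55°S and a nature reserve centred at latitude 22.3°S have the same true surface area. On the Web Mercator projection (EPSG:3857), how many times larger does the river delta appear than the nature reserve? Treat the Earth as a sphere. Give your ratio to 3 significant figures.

On Mercator, area is exaggerated by sec²φ = 1/cos²φ.
At 55°: sec²(55°) = 1/0.5736² = 3.040.
At 22.3°: sec²(22.3°) = 1/0.9252² = 1.168.
Ratio = 3.040/1.168 = cos²(22.3°)/cos²(55°) ≈ 2.60.

2.60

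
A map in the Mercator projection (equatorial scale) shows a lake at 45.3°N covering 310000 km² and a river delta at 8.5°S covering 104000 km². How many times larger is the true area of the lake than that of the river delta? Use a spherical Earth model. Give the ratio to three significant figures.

Since Mercator area scale is 1/cos²φ, the true area equals the apparent area multiplied by cos²φ.
True area of lake: 310000 × cos²(45.3°) = 310000 × 0.4948 = 153400 km².
True area of river delta: 104000 × cos²(8.5°) = 104000 × 0.9782 = 101700 km².
Ratio = 153400 / 101700 ≈ 1.51.

1.51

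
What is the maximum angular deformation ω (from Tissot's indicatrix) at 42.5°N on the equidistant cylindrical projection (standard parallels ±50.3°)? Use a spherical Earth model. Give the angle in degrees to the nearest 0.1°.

The equidistant cylindrical projection with φ₀ = 50.3° has h = 1 (meridians true) and k = cos φ₀ / cos φ along parallels.
At 42.5°: h = 1.000, k = 0.8664; principal scales a = 1.000, b = 0.8664.
sin(ω/2) = (a − b)/(a + b) = 0.1336/1.866 = 0.07159, so ω = 2 arcsin(0.07159) ≈ 8.2°.

8.2°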